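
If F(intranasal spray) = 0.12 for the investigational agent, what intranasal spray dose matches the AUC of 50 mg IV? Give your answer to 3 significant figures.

D_intranasal = 417 mg

For equal systemic exposure: F × D_ev = D_iv
D_ev = D_iv / F = 50 / 0.12 = 416.667 mg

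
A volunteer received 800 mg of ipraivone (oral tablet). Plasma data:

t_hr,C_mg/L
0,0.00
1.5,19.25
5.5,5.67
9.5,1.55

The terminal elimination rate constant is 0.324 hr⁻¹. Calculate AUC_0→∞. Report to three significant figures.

AUC = 83.5 mg/L·hr

Trapezoidal AUC_0→9.5:
  [0→1.5]: (0.00+19.25)/2 × 1.5 = 14.4375
  [1.5→5.5]: (19.25+5.67)/2 × 4 = 49.84
  [5.5→9.5]: (5.67+1.55)/2 × 4 = 14.44
  Sum = 78.7175 mg/L·hr
Extrapolated tail: C_last / k_e = 1.55 / 0.324 = 4.784
AUC_0→∞ = 78.7175 + 4.784 = 83.5015 mg/L·hr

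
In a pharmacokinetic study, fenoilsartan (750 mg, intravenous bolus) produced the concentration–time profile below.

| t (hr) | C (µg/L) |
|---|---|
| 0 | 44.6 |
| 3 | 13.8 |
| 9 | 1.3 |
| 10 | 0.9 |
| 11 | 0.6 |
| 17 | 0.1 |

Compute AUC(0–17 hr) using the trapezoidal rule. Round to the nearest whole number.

Trapezoidal AUC_0→17:
  [0→3]: (44.6+13.8)/2 × 3 = 87.6
  [3→9]: (13.8+1.3)/2 × 6 = 45.3
  [9→10]: (1.3+0.9)/2 × 1 = 1.1
  [10→11]: (0.9+0.6)/2 × 1 = 0.75
  [11→17]: (0.6+0.1)/2 × 6 = 2.1
  Sum = 136.85 µg/L·hr

AUC = 137 µg/L·hr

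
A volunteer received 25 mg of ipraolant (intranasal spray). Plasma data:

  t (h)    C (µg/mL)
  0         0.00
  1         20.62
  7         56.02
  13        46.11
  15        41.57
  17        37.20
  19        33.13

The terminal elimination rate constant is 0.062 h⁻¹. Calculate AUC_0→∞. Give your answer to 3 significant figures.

AUC = 1320 µg/mL·h

Trapezoidal AUC_0→19:
  [0→1]: (0.00+20.62)/2 × 1 = 10.31
  [1→7]: (20.62+56.02)/2 × 6 = 229.92
  [7→13]: (56.02+46.11)/2 × 6 = 306.39
  [13→15]: (46.11+41.57)/2 × 2 = 87.68
  [15→17]: (41.57+37.20)/2 × 2 = 78.77
  [17→19]: (37.20+33.13)/2 × 2 = 70.33
  Sum = 783.4 µg/mL·h
Extrapolated tail: C_last / k_e = 33.13 / 0.062 = 534.355
AUC_0→∞ = 783.4 + 534.355 = 1317.755 µg/mL·h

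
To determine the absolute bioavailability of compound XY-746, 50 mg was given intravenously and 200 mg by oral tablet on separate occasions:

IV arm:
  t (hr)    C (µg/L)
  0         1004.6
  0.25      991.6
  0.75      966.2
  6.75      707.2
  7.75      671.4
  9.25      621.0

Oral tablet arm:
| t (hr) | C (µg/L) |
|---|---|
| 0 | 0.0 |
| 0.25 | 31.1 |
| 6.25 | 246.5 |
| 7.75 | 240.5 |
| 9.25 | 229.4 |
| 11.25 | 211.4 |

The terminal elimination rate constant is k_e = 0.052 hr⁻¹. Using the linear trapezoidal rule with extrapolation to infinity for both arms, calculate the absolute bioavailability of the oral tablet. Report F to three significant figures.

Trapezoidal AUC_0→9.25 (IV):
  [0→0.25]: (1004.6+991.6)/2 × 0.25 = 249.525
  [0.25→0.75]: (991.6+966.2)/2 × 0.5 = 489.45
  [0.75→6.75]: (966.2+707.2)/2 × 6 = 5020.2
  [6.75→7.75]: (707.2+671.4)/2 × 1 = 689.3
  [7.75→9.25]: (671.4+621.0)/2 × 1.5 = 969.3
  Sum = 7417.775 µg/L·hr
IV tail: 621.0/0.052 = 11942.308; AUC_iv,0→∞ = 7417.775 + 11942.308 = 19360.083 µg/L·hr
Trapezoidal AUC_0→11.25 (oral tablet):
  [0→0.25]: (0.0+31.1)/2 × 0.25 = 3.8875
  [0.25→6.25]: (31.1+246.5)/2 × 6 = 832.8
  [6.25→7.75]: (246.5+240.5)/2 × 1.5 = 365.25
  [7.75→9.25]: (240.5+229.4)/2 × 1.5 = 352.425
  [9.25→11.25]: (229.4+211.4)/2 × 2 = 440.8
  Sum = 1995.1625 µg/L·hr
oral tablet tail: 211.4/0.052 = 4065.385; AUC_ev,0→∞ = 1995.1625 + 4065.385 = 6060.5475 µg/L·hr
F = (AUC_ev/D_ev)/(AUC_iv/D_iv) = (6060.5475/200)/(19360.083/50) = 30.3027/387.20166 = 0.0783

F = 0.0783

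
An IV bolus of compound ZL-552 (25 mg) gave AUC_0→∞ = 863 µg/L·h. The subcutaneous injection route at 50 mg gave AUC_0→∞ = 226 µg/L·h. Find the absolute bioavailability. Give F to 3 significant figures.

F = 0.131

F = (AUC_ev / D_ev) / (AUC_iv / D_iv)
  = (226/50) / (863/25)
  = 4.52 / 34.52 = 0.1309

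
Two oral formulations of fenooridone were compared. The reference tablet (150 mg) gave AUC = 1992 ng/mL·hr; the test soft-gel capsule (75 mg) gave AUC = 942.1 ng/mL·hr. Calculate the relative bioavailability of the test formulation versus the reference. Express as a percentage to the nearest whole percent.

F_rel = (AUC_test/D_test) / (AUC_ref/D_ref)
      = (942.1/75) / (1992/150)
      = 12.5613 / 13.28 = 0.9459 = 94.59%

F_rel = 95%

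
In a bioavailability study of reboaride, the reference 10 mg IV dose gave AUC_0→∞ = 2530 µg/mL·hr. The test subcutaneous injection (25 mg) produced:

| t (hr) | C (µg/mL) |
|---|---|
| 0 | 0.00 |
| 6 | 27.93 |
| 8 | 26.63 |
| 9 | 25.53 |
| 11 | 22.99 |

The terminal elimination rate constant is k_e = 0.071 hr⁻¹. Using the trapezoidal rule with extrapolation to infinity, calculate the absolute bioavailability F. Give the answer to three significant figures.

Trapezoidal AUC_0→11 (subcutaneous injection):
  [0→6]: (0.00+27.93)/2 × 6 = 83.79
  [6→8]: (27.93+26.63)/2 × 2 = 54.56
  [8→9]: (26.63+25.53)/2 × 1 = 26.08
  [9→11]: (25.53+22.99)/2 × 2 = 48.52
  Sum = 212.95 µg/mL·hr
Tail: C_last/k_e = 22.99/0.071 = 323.803
AUC_0→∞ (subcutaneous injection) = 212.95 + 323.803 = 536.753 µg/mL·hr
F = (AUC_ev/D_ev)/(AUC_iv/D_iv) = (536.753/25)/(2530/10) = 21.47012/253 = 0.0849

F = 0.0849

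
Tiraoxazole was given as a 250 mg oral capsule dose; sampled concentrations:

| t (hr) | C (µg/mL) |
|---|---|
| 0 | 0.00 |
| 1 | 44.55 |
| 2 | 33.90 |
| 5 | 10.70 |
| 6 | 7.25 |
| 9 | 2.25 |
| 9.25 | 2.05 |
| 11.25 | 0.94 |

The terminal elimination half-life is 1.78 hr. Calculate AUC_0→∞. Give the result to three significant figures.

AUC = 158 µg/mL·hr

Trapezoidal AUC_0→11.25:
  [0→1]: (0.00+44.55)/2 × 1 = 22.275
  [1→2]: (44.55+33.90)/2 × 1 = 39.225
  [2→5]: (33.90+10.70)/2 × 3 = 66.9
  [5→6]: (10.70+7.25)/2 × 1 = 8.975
  [6→9]: (7.25+2.25)/2 × 3 = 14.25
  [9→9.25]: (2.25+2.05)/2 × 0.25 = 0.5375
  [9.25→11.25]: (2.05+0.94)/2 × 2 = 2.99
  Sum = 155.1525 µg/mL·hr
k_e = ln2 / t½ = 0.693147 / 1.78 = 0.3894 hr^-1
Extrapolated tail: C_last / k_e = 0.94 / 0.3894 = 2.414
AUC_0→∞ = 155.1525 + 2.414 = 157.5665 µg/mL·hr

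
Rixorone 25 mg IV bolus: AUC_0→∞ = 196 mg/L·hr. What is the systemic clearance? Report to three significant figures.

CL = Dose_iv / AUC_0→∞
   = 25 / 196 = 0.127551 L/hr

CL = 0.128 L/hr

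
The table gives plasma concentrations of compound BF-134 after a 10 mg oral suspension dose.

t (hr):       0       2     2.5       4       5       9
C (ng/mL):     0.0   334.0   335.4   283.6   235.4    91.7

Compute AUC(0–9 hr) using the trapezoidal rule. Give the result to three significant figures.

AUC = 1880 ng/mL·hr

Trapezoidal AUC_0→9:
  [0→2]: (0.0+334.0)/2 × 2 = 334.0
  [2→2.5]: (334.0+335.4)/2 × 0.5 = 167.35
  [2.5→4]: (335.4+283.6)/2 × 1.5 = 464.25
  [4→5]: (283.6+235.4)/2 × 1 = 259.5
  [5→9]: (235.4+91.7)/2 × 4 = 654.2
  Sum = 1879.3 ng/mL·hr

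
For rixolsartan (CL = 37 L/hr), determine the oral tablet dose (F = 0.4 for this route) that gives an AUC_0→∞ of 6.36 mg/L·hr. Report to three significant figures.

Dose = CL × AUC_0→∞ / F
     = 37 × 6.36 / 0.4 = 588.3 mg

Dose = 588 mg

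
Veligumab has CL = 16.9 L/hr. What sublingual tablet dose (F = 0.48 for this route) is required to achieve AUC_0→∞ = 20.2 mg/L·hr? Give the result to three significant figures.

Dose = CL × AUC_0→∞ / F
     = 16.9 × 20.2 / 0.48 = 711.208 mg

Dose = 711 mg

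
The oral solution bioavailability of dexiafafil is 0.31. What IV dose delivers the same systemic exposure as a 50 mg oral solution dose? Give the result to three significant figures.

Systemic exposure from an extravascular dose = F × D_ev, so the equivalent IV dose is F × D_ev.
D_iv = F × D_ev = 0.31 × 50 = 15.5 mg

D_iv = 15.5 mg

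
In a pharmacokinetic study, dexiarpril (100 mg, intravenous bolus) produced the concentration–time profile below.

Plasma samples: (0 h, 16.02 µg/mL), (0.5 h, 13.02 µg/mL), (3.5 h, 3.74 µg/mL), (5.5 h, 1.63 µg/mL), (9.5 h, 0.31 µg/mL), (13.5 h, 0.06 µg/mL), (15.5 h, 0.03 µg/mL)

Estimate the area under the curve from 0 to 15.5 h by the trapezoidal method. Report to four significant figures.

AUC = 42.48 µg/mL·h

Trapezoidal AUC_0→15.5:
  [0→0.5]: (16.02+13.02)/2 × 0.5 = 7.26
  [0.5→3.5]: (13.02+3.74)/2 × 3 = 25.14
  [3.5→5.5]: (3.74+1.63)/2 × 2 = 5.37
  [5.5→9.5]: (1.63+0.31)/2 × 4 = 3.88
  [9.5→13.5]: (0.31+0.06)/2 × 4 = 0.74
  [13.5→15.5]: (0.06+0.03)/2 × 2 = 0.09
  Sum = 42.48 µg/mL·h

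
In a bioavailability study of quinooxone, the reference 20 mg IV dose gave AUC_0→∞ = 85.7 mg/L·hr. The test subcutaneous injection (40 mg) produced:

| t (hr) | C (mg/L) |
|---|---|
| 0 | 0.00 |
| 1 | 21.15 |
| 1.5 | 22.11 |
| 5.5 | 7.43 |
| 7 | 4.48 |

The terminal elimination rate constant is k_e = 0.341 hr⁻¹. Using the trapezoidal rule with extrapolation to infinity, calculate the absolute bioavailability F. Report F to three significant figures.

F = 0.598

Trapezoidal AUC_0→7 (subcutaneous injection):
  [0→1]: (0.00+21.15)/2 × 1 = 10.575
  [1→1.5]: (21.15+22.11)/2 × 0.5 = 10.815
  [1.5→5.5]: (22.11+7.43)/2 × 4 = 59.08
  [5.5→7]: (7.43+4.48)/2 × 1.5 = 8.9325
  Sum = 89.4025 mg/L·hr
Tail: C_last/k_e = 4.48/0.341 = 13.138
AUC_0→∞ (subcutaneous injection) = 89.4025 + 13.138 = 102.5405 mg/L·hr
F = (AUC_ev/D_ev)/(AUC_iv/D_iv) = (102.5405/40)/(85.7/20) = 2.5635125/4.285 = 0.5983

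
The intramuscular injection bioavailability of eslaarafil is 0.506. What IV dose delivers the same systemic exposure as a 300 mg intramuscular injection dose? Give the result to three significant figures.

Systemic exposure from an extravascular dose = F × D_ev, so the equivalent IV dose is F × D_ev.
D_iv = F × D_ev = 0.506 × 300 = 151.8 mg

D_iv = 152 mg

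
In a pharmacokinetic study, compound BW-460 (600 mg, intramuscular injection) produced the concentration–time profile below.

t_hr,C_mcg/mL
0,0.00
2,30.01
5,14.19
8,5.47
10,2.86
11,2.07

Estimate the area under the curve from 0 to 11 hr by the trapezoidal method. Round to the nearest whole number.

AUC = 137 mcg/mL·hr

Trapezoidal AUC_0→11:
  [0→2]: (0.00+30.01)/2 × 2 = 30.01
  [2→5]: (30.01+14.19)/2 × 3 = 66.3
  [5→8]: (14.19+5.47)/2 × 3 = 29.49
  [8→10]: (5.47+2.86)/2 × 2 = 8.33
  [10→11]: (2.86+2.07)/2 × 1 = 2.465
  Sum = 136.595 mcg/mL·hr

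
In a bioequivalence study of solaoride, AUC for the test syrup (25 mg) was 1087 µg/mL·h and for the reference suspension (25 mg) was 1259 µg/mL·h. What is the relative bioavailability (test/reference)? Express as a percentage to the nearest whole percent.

F_rel = (AUC_test/D_test) / (AUC_ref/D_ref)
      = (1087/25) / (1259/25)
      = 43.48 / 50.36 = 0.8634 = 86.34%

F_rel = 86%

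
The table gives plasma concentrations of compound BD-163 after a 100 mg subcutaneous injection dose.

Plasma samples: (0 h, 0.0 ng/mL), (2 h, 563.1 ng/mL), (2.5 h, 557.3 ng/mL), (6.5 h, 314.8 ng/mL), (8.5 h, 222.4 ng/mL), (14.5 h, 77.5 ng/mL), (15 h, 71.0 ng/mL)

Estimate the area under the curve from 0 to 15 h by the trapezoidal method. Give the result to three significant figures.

Trapezoidal AUC_0→15:
  [0→2]: (0.0+563.1)/2 × 2 = 563.1
  [2→2.5]: (563.1+557.3)/2 × 0.5 = 280.1
  [2.5→6.5]: (557.3+314.8)/2 × 4 = 1744.2
  [6.5→8.5]: (314.8+222.4)/2 × 2 = 537.2
  [8.5→14.5]: (222.4+77.5)/2 × 6 = 899.7
  [14.5→15]: (77.5+71.0)/2 × 0.5 = 37.125
  Sum = 4061.425 ng/mL·h

AUC = 4060 ng/mL·h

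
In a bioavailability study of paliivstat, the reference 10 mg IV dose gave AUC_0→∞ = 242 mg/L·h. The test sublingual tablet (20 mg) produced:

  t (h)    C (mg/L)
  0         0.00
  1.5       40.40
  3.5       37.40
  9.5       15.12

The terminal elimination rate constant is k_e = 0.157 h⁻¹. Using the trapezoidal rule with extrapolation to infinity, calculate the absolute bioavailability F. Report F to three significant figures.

F = 0.748

Trapezoidal AUC_0→9.5 (sublingual tablet):
  [0→1.5]: (0.00+40.40)/2 × 1.5 = 30.3
  [1.5→3.5]: (40.40+37.40)/2 × 2 = 77.8
  [3.5→9.5]: (37.40+15.12)/2 × 6 = 157.56
  Sum = 265.66 mg/L·h
Tail: C_last/k_e = 15.12/0.157 = 96.306
AUC_0→∞ (sublingual tablet) = 265.66 + 96.306 = 361.966 mg/L·h
F = (AUC_ev/D_ev)/(AUC_iv/D_iv) = (361.966/20)/(242/10) = 18.0983/24.2 = 0.7479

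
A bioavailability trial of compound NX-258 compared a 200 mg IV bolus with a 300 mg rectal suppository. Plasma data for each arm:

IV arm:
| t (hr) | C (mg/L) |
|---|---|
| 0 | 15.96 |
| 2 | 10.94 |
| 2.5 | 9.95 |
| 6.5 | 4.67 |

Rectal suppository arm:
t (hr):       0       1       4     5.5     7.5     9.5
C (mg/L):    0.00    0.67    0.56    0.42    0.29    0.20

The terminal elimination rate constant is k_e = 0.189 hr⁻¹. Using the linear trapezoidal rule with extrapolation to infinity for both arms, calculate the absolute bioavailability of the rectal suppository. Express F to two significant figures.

Trapezoidal AUC_0→6.5 (IV):
  [0→2]: (15.96+10.94)/2 × 2 = 26.9
  [2→2.5]: (10.94+9.95)/2 × 0.5 = 5.2225
  [2.5→6.5]: (9.95+4.67)/2 × 4 = 29.24
  Sum = 61.3625 mg/L·hr
IV tail: 4.67/0.189 = 24.709; AUC_iv,0→∞ = 61.3625 + 24.709 = 86.0715 mg/L·hr
Trapezoidal AUC_0→9.5 (rectal suppository):
  [0→1]: (0.00+0.67)/2 × 1 = 0.335
  [1→4]: (0.67+0.56)/2 × 3 = 1.845
  [4→5.5]: (0.56+0.42)/2 × 1.5 = 0.735
  [5.5→7.5]: (0.42+0.29)/2 × 2 = 0.71
  [7.5→9.5]: (0.29+0.20)/2 × 2 = 0.49
  Sum = 4.115 mg/L·hr
rectal suppository tail: 0.20/0.189 = 1.058; AUC_ev,0→∞ = 4.115 + 1.058 = 5.173 mg/L·hr
F = (AUC_ev/D_ev)/(AUC_iv/D_iv) = (5.173/300)/(86.0715/200) = 0.0172433/0.4303575 = 0.0401

F = 0.040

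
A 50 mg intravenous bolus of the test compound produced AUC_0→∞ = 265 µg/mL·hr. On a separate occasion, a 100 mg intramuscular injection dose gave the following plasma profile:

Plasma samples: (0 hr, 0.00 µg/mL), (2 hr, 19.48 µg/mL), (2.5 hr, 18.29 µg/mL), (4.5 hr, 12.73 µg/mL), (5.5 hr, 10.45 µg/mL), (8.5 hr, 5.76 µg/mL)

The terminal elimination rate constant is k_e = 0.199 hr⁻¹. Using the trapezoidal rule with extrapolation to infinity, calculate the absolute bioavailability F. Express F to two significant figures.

F = 0.24

Trapezoidal AUC_0→8.5 (intramuscular injection):
  [0→2]: (0.00+19.48)/2 × 2 = 19.48
  [2→2.5]: (19.48+18.29)/2 × 0.5 = 9.4425
  [2.5→4.5]: (18.29+12.73)/2 × 2 = 31.02
  [4.5→5.5]: (12.73+10.45)/2 × 1 = 11.59
  [5.5→8.5]: (10.45+5.76)/2 × 3 = 24.315
  Sum = 95.8475 µg/mL·hr
Tail: C_last/k_e = 5.76/0.199 = 28.945
AUC_0→∞ (intramuscular injection) = 95.8475 + 28.945 = 124.7925 µg/mL·hr
F = (AUC_ev/D_ev)/(AUC_iv/D_iv) = (124.7925/100)/(265/50) = 1.247925/5.3 = 0.2355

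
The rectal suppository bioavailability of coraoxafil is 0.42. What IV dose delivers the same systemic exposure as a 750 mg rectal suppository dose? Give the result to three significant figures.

Systemic exposure from an extravascular dose = F × D_ev, so the equivalent IV dose is F × D_ev.
D_iv = F × D_ev = 0.42 × 750 = 315 mg

D_iv = 315 mg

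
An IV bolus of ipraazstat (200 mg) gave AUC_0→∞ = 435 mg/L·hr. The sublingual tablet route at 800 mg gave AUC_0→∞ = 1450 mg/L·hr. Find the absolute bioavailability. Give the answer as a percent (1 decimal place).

F = (AUC_ev / D_ev) / (AUC_iv / D_iv)
  = (1450/800) / (435/200)
  = 1.8125 / 2.175 = 0.8333
  = 83.33%

F = 83.3%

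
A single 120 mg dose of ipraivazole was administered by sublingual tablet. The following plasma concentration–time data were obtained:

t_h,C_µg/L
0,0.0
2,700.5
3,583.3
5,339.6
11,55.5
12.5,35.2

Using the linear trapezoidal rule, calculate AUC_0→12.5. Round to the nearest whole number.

Trapezoidal AUC_0→12.5:
  [0→2]: (0.0+700.5)/2 × 2 = 700.5
  [2→3]: (700.5+583.3)/2 × 1 = 641.9
  [3→5]: (583.3+339.6)/2 × 2 = 922.9
  [5→11]: (339.6+55.5)/2 × 6 = 1185.3
  [11→12.5]: (55.5+35.2)/2 × 1.5 = 68.025
  Sum = 3518.625 µg/L·h

AUC = 3519 µg/L·h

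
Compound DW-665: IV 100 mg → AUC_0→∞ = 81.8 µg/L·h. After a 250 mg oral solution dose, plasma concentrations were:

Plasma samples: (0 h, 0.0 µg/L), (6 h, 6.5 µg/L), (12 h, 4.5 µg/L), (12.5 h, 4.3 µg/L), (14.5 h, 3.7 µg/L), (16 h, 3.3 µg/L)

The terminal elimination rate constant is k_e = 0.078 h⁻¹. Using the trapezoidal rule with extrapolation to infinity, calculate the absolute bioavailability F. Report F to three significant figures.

F = 0.539

Trapezoidal AUC_0→16 (oral solution):
  [0→6]: (0.0+6.5)/2 × 6 = 19.5
  [6→12]: (6.5+4.5)/2 × 6 = 33.0
  [12→12.5]: (4.5+4.3)/2 × 0.5 = 2.2
  [12.5→14.5]: (4.3+3.7)/2 × 2 = 8.0
  [14.5→16]: (3.7+3.3)/2 × 1.5 = 5.25
  Sum = 67.95 µg/L·h
Tail: C_last/k_e = 3.3/0.078 = 42.308
AUC_0→∞ (oral solution) = 67.95 + 42.308 = 110.258 µg/L·h
F = (AUC_ev/D_ev)/(AUC_iv/D_iv) = (110.258/250)/(81.8/100) = 0.441032/0.818 = 0.5392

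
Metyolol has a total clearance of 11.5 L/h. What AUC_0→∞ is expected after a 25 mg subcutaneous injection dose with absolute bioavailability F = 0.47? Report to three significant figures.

AUC_0→∞ = F × Dose / CL
        = 0.47 × 25 / 11.5 = 1.02174 mg/L·h

AUC = 1.02 mg/L·h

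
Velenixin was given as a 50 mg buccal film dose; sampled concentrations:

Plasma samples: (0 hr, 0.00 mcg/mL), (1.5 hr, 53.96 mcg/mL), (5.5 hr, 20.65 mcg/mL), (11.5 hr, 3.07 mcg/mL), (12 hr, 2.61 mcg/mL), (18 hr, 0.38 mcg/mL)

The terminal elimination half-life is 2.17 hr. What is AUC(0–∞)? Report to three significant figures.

AUC = 272 mcg/mL·hr

Trapezoidal AUC_0→18:
  [0→1.5]: (0.00+53.96)/2 × 1.5 = 40.47
  [1.5→5.5]: (53.96+20.65)/2 × 4 = 149.22
  [5.5→11.5]: (20.65+3.07)/2 × 6 = 71.16
  [11.5→12]: (3.07+2.61)/2 × 0.5 = 1.42
  [12→18]: (2.61+0.38)/2 × 6 = 8.97
  Sum = 271.24 mcg/mL·hr
k_e = ln2 / t½ = 0.693147 / 2.17 = 0.3194 hr^-1
Extrapolated tail: C_last / k_e = 0.38 / 0.3194 = 1.190
AUC_0→∞ = 271.24 + 1.190 = 272.43 mcg/mL·hr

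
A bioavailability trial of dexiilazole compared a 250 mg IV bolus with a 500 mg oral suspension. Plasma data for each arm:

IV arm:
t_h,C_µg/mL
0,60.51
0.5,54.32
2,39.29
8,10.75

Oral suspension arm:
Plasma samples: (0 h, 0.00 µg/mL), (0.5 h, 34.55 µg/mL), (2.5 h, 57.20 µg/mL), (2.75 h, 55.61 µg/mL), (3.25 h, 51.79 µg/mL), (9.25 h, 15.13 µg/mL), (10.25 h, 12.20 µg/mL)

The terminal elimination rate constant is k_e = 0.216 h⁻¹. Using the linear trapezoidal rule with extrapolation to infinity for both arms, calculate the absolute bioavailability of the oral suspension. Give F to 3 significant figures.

Trapezoidal AUC_0→8 (IV):
  [0→0.5]: (60.51+54.32)/2 × 0.5 = 28.7075
  [0.5→2]: (54.32+39.29)/2 × 1.5 = 70.2075
  [2→8]: (39.29+10.75)/2 × 6 = 150.12
  Sum = 249.035 µg/mL·h
IV tail: 10.75/0.216 = 49.769; AUC_iv,0→∞ = 249.035 + 49.769 = 298.804 µg/mL·h
Trapezoidal AUC_0→10.25 (oral suspension):
  [0→0.5]: (0.00+34.55)/2 × 0.5 = 8.6375
  [0.5→2.5]: (34.55+57.20)/2 × 2 = 91.75
  [2.5→2.75]: (57.20+55.61)/2 × 0.25 = 14.10125
  [2.75→3.25]: (55.61+51.79)/2 × 0.5 = 26.85
  [3.25→9.25]: (51.79+15.13)/2 × 6 = 200.76
  [9.25→10.25]: (15.13+12.20)/2 × 1 = 13.665
  Sum = 355.76375 µg/mL·h
oral suspension tail: 12.20/0.216 = 56.481; AUC_ev,0→∞ = 355.76375 + 56.481 = 412.24475 µg/mL·h
F = (AUC_ev/D_ev)/(AUC_iv/D_iv) = (412.24475/500)/(298.804/250) = 0.8244895/1.195216 = 0.6898

F = 0.690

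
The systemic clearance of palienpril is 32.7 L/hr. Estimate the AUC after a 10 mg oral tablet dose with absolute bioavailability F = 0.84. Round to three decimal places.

AUC_0→∞ = F × Dose / CL
        = 0.84 × 10 / 32.7 = 0.256881 mg/L·hr

AUC = 0.257 mg/L·hr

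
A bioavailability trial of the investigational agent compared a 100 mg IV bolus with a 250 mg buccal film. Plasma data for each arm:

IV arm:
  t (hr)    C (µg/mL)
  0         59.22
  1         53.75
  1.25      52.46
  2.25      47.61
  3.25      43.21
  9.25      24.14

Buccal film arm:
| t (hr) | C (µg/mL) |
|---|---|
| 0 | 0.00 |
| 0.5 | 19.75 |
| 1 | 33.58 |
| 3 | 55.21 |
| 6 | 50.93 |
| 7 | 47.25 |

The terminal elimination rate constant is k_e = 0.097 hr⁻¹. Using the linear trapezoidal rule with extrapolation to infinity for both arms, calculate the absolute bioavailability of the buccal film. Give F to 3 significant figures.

Trapezoidal AUC_0→9.25 (IV):
  [0→1]: (59.22+53.75)/2 × 1 = 56.485
  [1→1.25]: (53.75+52.46)/2 × 0.25 = 13.27625
  [1.25→2.25]: (52.46+47.61)/2 × 1 = 50.035
  [2.25→3.25]: (47.61+43.21)/2 × 1 = 45.41
  [3.25→9.25]: (43.21+24.14)/2 × 6 = 202.05
  Sum = 367.25625 µg/mL·hr
IV tail: 24.14/0.097 = 248.866; AUC_iv,0→∞ = 367.25625 + 248.866 = 616.12225 µg/mL·hr
Trapezoidal AUC_0→7 (buccal film):
  [0→0.5]: (0.00+19.75)/2 × 0.5 = 4.9375
  [0.5→1]: (19.75+33.58)/2 × 0.5 = 13.3325
  [1→3]: (33.58+55.21)/2 × 2 = 88.79
  [3→6]: (55.21+50.93)/2 × 3 = 159.21
  [6→7]: (50.93+47.25)/2 × 1 = 49.09
  Sum = 315.36 µg/mL·hr
buccal film tail: 47.25/0.097 = 487.113; AUC_ev,0→∞ = 315.36 + 487.113 = 802.473 µg/mL·hr
F = (AUC_ev/D_ev)/(AUC_iv/D_iv) = (802.473/250)/(616.12225/100) = 3.209892/6.1612225 = 0.5210

F = 0.521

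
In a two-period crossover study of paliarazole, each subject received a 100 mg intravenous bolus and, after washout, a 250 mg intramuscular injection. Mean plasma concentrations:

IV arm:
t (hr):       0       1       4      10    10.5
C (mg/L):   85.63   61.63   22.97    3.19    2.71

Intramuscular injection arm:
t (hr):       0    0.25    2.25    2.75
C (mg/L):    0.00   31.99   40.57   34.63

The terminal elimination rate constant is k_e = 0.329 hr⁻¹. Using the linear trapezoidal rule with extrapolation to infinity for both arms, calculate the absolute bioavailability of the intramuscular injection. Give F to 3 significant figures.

F = 0.278

Trapezoidal AUC_0→10.5 (IV):
  [0→1]: (85.63+61.63)/2 × 1 = 73.63
  [1→4]: (61.63+22.97)/2 × 3 = 126.9
  [4→10]: (22.97+3.19)/2 × 6 = 78.48
  [10→10.5]: (3.19+2.71)/2 × 0.5 = 1.475
  Sum = 280.485 mg/L·hr
IV tail: 2.71/0.329 = 8.237; AUC_iv,0→∞ = 280.485 + 8.237 = 288.722 mg/L·hr
Trapezoidal AUC_0→2.75 (intramuscular injection):
  [0→0.25]: (0.00+31.99)/2 × 0.25 = 3.99875
  [0.25→2.25]: (31.99+40.57)/2 × 2 = 72.56
  [2.25→2.75]: (40.57+34.63)/2 × 0.5 = 18.8
  Sum = 95.35875 mg/L·hr
intramuscular injection tail: 34.63/0.329 = 105.258; AUC_ev,0→∞ = 95.35875 + 105.258 = 200.61675 mg/L·hr
F = (AUC_ev/D_ev)/(AUC_iv/D_iv) = (200.61675/250)/(288.722/100) = 0.802467/2.88722 = 0.2779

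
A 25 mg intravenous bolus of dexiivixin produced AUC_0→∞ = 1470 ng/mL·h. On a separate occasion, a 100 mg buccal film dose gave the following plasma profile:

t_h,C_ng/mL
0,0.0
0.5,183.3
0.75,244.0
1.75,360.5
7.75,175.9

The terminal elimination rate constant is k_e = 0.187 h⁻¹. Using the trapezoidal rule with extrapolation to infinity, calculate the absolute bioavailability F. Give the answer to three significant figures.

Trapezoidal AUC_0→7.75 (buccal film):
  [0→0.5]: (0.0+183.3)/2 × 0.5 = 45.825
  [0.5→0.75]: (183.3+244.0)/2 × 0.25 = 53.4125
  [0.75→1.75]: (244.0+360.5)/2 × 1 = 302.25
  [1.75→7.75]: (360.5+175.9)/2 × 6 = 1609.2
  Sum = 2010.6875 ng/mL·h
Tail: C_last/k_e = 175.9/0.187 = 940.642
AUC_0→∞ (buccal film) = 2010.6875 + 940.642 = 2951.3295 ng/mL·h
F = (AUC_ev/D_ev)/(AUC_iv/D_iv) = (2951.3295/100)/(1470/25) = 29.513295/58.8 = 0.5019

F = 0.502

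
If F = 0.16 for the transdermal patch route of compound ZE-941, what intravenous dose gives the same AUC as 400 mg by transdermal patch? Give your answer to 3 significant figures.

Systemic exposure from an extravascular dose = F × D_ev, so the equivalent IV dose is F × D_ev.
D_iv = F × D_ev = 0.16 × 400 = 64 mg

D_iv = 64.0 mg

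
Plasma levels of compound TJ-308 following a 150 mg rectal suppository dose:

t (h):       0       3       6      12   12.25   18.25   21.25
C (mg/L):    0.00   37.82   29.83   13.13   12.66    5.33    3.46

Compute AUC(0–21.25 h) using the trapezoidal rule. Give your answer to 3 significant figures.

Trapezoidal AUC_0→21.25:
  [0→3]: (0.00+37.82)/2 × 3 = 56.73
  [3→6]: (37.82+29.83)/2 × 3 = 101.475
  [6→12]: (29.83+13.13)/2 × 6 = 128.88
  [12→12.25]: (13.13+12.66)/2 × 0.25 = 3.22375
  [12.25→18.25]: (12.66+5.33)/2 × 6 = 53.97
  [18.25→21.25]: (5.33+3.46)/2 × 3 = 13.185
  Sum = 357.46375 mg/L·h

AUC = 357 mg/L·h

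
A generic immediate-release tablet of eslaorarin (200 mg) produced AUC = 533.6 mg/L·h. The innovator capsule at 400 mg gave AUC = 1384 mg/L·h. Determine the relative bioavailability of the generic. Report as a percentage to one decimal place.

F_rel = 77.1%

F_rel = (AUC_test/D_test) / (AUC_ref/D_ref)
      = (533.6/200) / (1384/400)
      = 2.668 / 3.46 = 0.7711 = 77.11%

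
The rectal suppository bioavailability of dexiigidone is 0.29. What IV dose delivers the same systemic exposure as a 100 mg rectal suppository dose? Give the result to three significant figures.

Systemic exposure from an extravascular dose = F × D_ev, so the equivalent IV dose is F × D_ev.
D_iv = F × D_ev = 0.29 × 100 = 29 mg

D_iv = 29.0 mg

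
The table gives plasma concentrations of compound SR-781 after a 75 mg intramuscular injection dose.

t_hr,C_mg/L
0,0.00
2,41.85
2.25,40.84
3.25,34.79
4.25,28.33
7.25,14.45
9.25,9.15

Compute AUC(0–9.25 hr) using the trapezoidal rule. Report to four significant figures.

Trapezoidal AUC_0→9.25:
  [0→2]: (0.00+41.85)/2 × 2 = 41.85
  [2→2.25]: (41.85+40.84)/2 × 0.25 = 10.33625
  [2.25→3.25]: (40.84+34.79)/2 × 1 = 37.815
  [3.25→4.25]: (34.79+28.33)/2 × 1 = 31.56
  [4.25→7.25]: (28.33+14.45)/2 × 3 = 64.17
  [7.25→9.25]: (14.45+9.15)/2 × 2 = 23.6
  Sum = 209.33125 mg/L·hr

AUC = 209.3 mg/L·hr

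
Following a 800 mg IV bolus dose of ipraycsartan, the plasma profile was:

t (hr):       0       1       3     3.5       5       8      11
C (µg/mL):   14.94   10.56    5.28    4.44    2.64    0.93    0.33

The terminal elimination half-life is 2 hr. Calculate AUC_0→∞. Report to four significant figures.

AUC = 44.53 µg/mL·hr

Trapezoidal AUC_0→11:
  [0→1]: (14.94+10.56)/2 × 1 = 12.75
  [1→3]: (10.56+5.28)/2 × 2 = 15.84
  [3→3.5]: (5.28+4.44)/2 × 0.5 = 2.43
  [3.5→5]: (4.44+2.64)/2 × 1.5 = 5.31
  [5→8]: (2.64+0.93)/2 × 3 = 5.355
  [8→11]: (0.93+0.33)/2 × 3 = 1.89
  Sum = 43.575 µg/mL·hr
k_e = ln2 / t½ = 0.693147 / 2 = 0.3466 hr^-1
Extrapolated tail: C_last / k_e = 0.33 / 0.3466 = 0.952
AUC_0→∞ = 43.575 + 0.952 = 44.527 µg/mL·hr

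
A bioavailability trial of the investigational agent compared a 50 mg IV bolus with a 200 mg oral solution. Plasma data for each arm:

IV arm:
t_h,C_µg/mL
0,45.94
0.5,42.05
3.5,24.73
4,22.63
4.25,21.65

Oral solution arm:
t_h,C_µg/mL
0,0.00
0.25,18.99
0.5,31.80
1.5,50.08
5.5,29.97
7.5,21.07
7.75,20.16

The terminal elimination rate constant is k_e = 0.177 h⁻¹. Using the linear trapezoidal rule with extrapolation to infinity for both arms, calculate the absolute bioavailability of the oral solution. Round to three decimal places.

F = 0.363

Trapezoidal AUC_0→4.25 (IV):
  [0→0.5]: (45.94+42.05)/2 × 0.5 = 21.9975
  [0.5→3.5]: (42.05+24.73)/2 × 3 = 100.17
  [3.5→4]: (24.73+22.63)/2 × 0.5 = 11.84
  [4→4.25]: (22.63+21.65)/2 × 0.25 = 5.535
  Sum = 139.5425 µg/mL·h
IV tail: 21.65/0.177 = 122.316; AUC_iv,0→∞ = 139.5425 + 122.316 = 261.8585 µg/mL·h
Trapezoidal AUC_0→7.75 (oral solution):
  [0→0.25]: (0.00+18.99)/2 × 0.25 = 2.37375
  [0.25→0.5]: (18.99+31.80)/2 × 0.25 = 6.34875
  [0.5→1.5]: (31.80+50.08)/2 × 1 = 40.94
  [1.5→5.5]: (50.08+29.97)/2 × 4 = 160.1
  [5.5→7.5]: (29.97+21.07)/2 × 2 = 51.04
  [7.5→7.75]: (21.07+20.16)/2 × 0.25 = 5.15375
  Sum = 265.95625 µg/mL·h
oral solution tail: 20.16/0.177 = 113.898; AUC_ev,0→∞ = 265.95625 + 113.898 = 379.85425 µg/mL·h
F = (AUC_ev/D_ev)/(AUC_iv/D_iv) = (379.85425/200)/(261.8585/50) = 1.89927/5.23717 = 0.3627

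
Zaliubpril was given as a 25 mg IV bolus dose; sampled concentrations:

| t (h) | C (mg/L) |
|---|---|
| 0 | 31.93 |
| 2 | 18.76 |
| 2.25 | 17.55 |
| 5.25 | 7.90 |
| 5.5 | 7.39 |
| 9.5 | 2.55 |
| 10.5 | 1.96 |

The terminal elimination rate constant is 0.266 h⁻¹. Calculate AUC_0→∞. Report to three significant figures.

Trapezoidal AUC_0→10.5:
  [0→2]: (31.93+18.76)/2 × 2 = 50.69
  [2→2.25]: (18.76+17.55)/2 × 0.25 = 4.53875
  [2.25→5.25]: (17.55+7.90)/2 × 3 = 38.175
  [5.25→5.5]: (7.90+7.39)/2 × 0.25 = 1.91125
  [5.5→9.5]: (7.39+2.55)/2 × 4 = 19.88
  [9.5→10.5]: (2.55+1.96)/2 × 1 = 2.255
  Sum = 117.45 mg/L·h
Extrapolated tail: C_last / k_e = 1.96 / 0.266 = 7.368
AUC_0→∞ = 117.45 + 7.368 = 124.818 mg/L·h

AUC = 125 mg/L·h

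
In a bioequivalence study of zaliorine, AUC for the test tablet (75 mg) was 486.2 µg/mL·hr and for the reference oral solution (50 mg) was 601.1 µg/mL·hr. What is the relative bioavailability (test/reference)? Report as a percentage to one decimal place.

F_rel = (AUC_test/D_test) / (AUC_ref/D_ref)
      = (486.2/75) / (601.1/50)
      = 6.48267 / 12.022 = 0.5392 = 53.92%

F_rel = 53.9%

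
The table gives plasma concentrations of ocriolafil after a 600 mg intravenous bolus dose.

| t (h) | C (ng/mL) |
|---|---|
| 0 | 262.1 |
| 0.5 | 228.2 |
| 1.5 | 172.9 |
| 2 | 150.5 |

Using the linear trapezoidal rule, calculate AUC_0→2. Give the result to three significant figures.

Trapezoidal AUC_0→2:
  [0→0.5]: (262.1+228.2)/2 × 0.5 = 122.575
  [0.5→1.5]: (228.2+172.9)/2 × 1 = 200.55
  [1.5→2]: (172.9+150.5)/2 × 0.5 = 80.85
  Sum = 403.975 ng/mL·h

AUC = 404 ng/mL·h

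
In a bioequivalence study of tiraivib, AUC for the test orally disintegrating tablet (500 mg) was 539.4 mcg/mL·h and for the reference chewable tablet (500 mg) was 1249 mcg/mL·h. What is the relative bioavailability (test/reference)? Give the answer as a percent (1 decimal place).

F_rel = 43.2%

F_rel = (AUC_test/D_test) / (AUC_ref/D_ref)
      = (539.4/500) / (1249/500)
      = 1.0788 / 2.498 = 0.4319 = 43.19%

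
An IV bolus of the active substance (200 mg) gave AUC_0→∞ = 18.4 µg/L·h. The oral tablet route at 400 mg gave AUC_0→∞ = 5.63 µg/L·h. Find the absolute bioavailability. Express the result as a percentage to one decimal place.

F = 15.3%

F = (AUC_ev / D_ev) / (AUC_iv / D_iv)
  = (5.63/400) / (18.4/200)
  = 0.014075 / 0.092 = 0.1530
  = 15.30%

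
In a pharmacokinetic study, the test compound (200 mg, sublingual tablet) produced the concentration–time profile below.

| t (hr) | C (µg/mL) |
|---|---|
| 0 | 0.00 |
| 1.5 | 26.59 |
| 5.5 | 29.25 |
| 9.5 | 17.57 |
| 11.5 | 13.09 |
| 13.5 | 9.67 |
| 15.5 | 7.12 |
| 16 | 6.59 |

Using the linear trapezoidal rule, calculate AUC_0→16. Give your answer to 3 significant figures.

Trapezoidal AUC_0→16:
  [0→1.5]: (0.00+26.59)/2 × 1.5 = 19.9425
  [1.5→5.5]: (26.59+29.25)/2 × 4 = 111.68
  [5.5→9.5]: (29.25+17.57)/2 × 4 = 93.64
  [9.5→11.5]: (17.57+13.09)/2 × 2 = 30.66
  [11.5→13.5]: (13.09+9.67)/2 × 2 = 22.76
  [13.5→15.5]: (9.67+7.12)/2 × 2 = 16.79
  [15.5→16]: (7.12+6.59)/2 × 0.5 = 3.4275
  Sum = 298.9 µg/mL·hr

AUC = 299 µg/mL·hr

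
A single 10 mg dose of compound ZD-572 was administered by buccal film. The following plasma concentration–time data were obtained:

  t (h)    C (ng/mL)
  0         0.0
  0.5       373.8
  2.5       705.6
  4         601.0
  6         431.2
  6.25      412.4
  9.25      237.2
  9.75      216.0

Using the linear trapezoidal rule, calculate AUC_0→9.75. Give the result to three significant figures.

AUC = 4380 ng/mL·h

Trapezoidal AUC_0→9.75:
  [0→0.5]: (0.0+373.8)/2 × 0.5 = 93.45
  [0.5→2.5]: (373.8+705.6)/2 × 2 = 1079.4
  [2.5→4]: (705.6+601.0)/2 × 1.5 = 979.95
  [4→6]: (601.0+431.2)/2 × 2 = 1032.2
  [6→6.25]: (431.2+412.4)/2 × 0.25 = 105.45
  [6.25→9.25]: (412.4+237.2)/2 × 3 = 974.4
  [9.25→9.75]: (237.2+216.0)/2 × 0.5 = 113.3
  Sum = 4378.15 ng/mL·h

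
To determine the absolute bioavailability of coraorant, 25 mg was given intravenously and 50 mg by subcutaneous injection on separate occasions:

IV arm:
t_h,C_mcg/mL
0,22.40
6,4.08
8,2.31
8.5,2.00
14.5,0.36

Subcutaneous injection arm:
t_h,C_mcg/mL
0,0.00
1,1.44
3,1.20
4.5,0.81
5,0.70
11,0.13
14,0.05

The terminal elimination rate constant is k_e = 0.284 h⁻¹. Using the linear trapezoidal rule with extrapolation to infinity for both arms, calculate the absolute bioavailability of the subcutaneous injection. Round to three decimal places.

Trapezoidal AUC_0→14.5 (IV):
  [0→6]: (22.40+4.08)/2 × 6 = 79.44
  [6→8]: (4.08+2.31)/2 × 2 = 6.39
  [8→8.5]: (2.31+2.00)/2 × 0.5 = 1.0775
  [8.5→14.5]: (2.00+0.36)/2 × 6 = 7.08
  Sum = 93.9875 mcg/mL·h
IV tail: 0.36/0.284 = 1.268; AUC_iv,0→∞ = 93.9875 + 1.268 = 95.2555 mcg/mL·h
Trapezoidal AUC_0→14 (subcutaneous injection):
  [0→1]: (0.00+1.44)/2 × 1 = 0.72
  [1→3]: (1.44+1.20)/2 × 2 = 2.64
  [3→4.5]: (1.20+0.81)/2 × 1.5 = 1.5075
  [4.5→5]: (0.81+0.70)/2 × 0.5 = 0.3775
  [5→11]: (0.70+0.13)/2 × 6 = 2.49
  [11→14]: (0.13+0.05)/2 × 3 = 0.27
  Sum = 8.005 mcg/mL·h
subcutaneous injection tail: 0.05/0.284 = 0.176; AUC_ev,0→∞ = 8.005 + 0.176 = 8.181 mcg/mL·h
F = (AUC_ev/D_ev)/(AUC_iv/D_iv) = (8.181/50)/(95.2555/25) = 0.16362/3.81022 = 0.0429

F = 0.043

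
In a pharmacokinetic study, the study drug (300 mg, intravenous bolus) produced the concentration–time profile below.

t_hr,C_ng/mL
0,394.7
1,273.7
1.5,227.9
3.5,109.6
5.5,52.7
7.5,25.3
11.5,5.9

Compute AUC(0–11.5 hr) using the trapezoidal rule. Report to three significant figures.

AUC = 1100 ng/mL·hr

Trapezoidal AUC_0→11.5:
  [0→1]: (394.7+273.7)/2 × 1 = 334.2
  [1→1.5]: (273.7+227.9)/2 × 0.5 = 125.4
  [1.5→3.5]: (227.9+109.6)/2 × 2 = 337.5
  [3.5→5.5]: (109.6+52.7)/2 × 2 = 162.3
  [5.5→7.5]: (52.7+25.3)/2 × 2 = 78.0
  [7.5→11.5]: (25.3+5.9)/2 × 4 = 62.4
  Sum = 1099.8 ng/mL·hr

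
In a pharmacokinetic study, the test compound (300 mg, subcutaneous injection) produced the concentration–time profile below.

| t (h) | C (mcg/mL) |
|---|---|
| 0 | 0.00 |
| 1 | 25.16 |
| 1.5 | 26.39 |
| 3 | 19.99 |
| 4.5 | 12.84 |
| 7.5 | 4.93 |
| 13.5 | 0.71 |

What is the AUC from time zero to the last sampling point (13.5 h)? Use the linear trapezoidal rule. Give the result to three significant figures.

AUC = 128 mcg/mL·h

Trapezoidal AUC_0→13.5:
  [0→1]: (0.00+25.16)/2 × 1 = 12.58
  [1→1.5]: (25.16+26.39)/2 × 0.5 = 12.8875
  [1.5→3]: (26.39+19.99)/2 × 1.5 = 34.785
  [3→4.5]: (19.99+12.84)/2 × 1.5 = 24.6225
  [4.5→7.5]: (12.84+4.93)/2 × 3 = 26.655
  [7.5→13.5]: (4.93+0.71)/2 × 6 = 16.92
  Sum = 128.45 mcg/mL·h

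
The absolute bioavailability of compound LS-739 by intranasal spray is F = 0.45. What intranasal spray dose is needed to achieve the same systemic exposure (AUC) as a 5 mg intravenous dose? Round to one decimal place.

For equal systemic exposure: F × D_ev = D_iv
D_ev = D_iv / F = 5 / 0.45 = 11.1111 mg

D_intranasal = 11.1 mg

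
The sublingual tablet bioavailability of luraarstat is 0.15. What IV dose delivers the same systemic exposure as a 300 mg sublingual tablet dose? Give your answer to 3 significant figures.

D_iv = 45.0 mg

Systemic exposure from an extravascular dose = F × D_ev, so the equivalent IV dose is F × D_ev.
D_iv = F × D_ev = 0.15 × 300 = 45 mg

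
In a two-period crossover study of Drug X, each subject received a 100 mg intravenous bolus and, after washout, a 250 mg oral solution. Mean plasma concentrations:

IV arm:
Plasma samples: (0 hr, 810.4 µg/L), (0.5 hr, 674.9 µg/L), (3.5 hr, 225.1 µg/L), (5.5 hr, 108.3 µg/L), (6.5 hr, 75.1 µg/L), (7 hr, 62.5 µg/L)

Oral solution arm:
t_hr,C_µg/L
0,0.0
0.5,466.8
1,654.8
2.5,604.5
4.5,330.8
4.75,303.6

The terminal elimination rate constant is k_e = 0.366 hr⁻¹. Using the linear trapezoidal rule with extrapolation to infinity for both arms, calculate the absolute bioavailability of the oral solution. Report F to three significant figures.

Trapezoidal AUC_0→7 (IV):
  [0→0.5]: (810.4+674.9)/2 × 0.5 = 371.325
  [0.5→3.5]: (674.9+225.1)/2 × 3 = 1350.0
  [3.5→5.5]: (225.1+108.3)/2 × 2 = 333.4
  [5.5→6.5]: (108.3+75.1)/2 × 1 = 91.7
  [6.5→7]: (75.1+62.5)/2 × 0.5 = 34.4
  Sum = 2180.825 µg/L·hr
IV tail: 62.5/0.366 = 170.765; AUC_iv,0→∞ = 2180.825 + 170.765 = 2351.59 µg/L·hr
Trapezoidal AUC_0→4.75 (oral solution):
  [0→0.5]: (0.0+466.8)/2 × 0.5 = 116.7
  [0.5→1]: (466.8+654.8)/2 × 0.5 = 280.4
  [1→2.5]: (654.8+604.5)/2 × 1.5 = 944.475
  [2.5→4.5]: (604.5+330.8)/2 × 2 = 935.3
  [4.5→4.75]: (330.8+303.6)/2 × 0.25 = 79.3
  Sum = 2356.175 µg/L·hr
oral solution tail: 303.6/0.366 = 829.508; AUC_ev,0→∞ = 2356.175 + 829.508 = 3185.683 µg/L·hr
F = (AUC_ev/D_ev)/(AUC_iv/D_iv) = (3185.683/250)/(2351.59/100) = 12.742732/23.5159 = 0.5419

F = 0.542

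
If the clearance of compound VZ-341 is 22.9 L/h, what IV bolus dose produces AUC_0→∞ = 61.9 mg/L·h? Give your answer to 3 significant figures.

Dose = 1420 mg

Dose_iv = CL × AUC_0→∞
     = 22.9 × 61.9 = 1417.51 mg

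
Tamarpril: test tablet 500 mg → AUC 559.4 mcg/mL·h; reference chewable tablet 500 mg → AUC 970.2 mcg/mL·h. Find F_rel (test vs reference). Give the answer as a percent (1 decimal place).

F_rel = 57.7%

F_rel = (AUC_test/D_test) / (AUC_ref/D_ref)
      = (559.4/500) / (970.2/500)
      = 1.1188 / 1.9404 = 0.5766 = 57.66%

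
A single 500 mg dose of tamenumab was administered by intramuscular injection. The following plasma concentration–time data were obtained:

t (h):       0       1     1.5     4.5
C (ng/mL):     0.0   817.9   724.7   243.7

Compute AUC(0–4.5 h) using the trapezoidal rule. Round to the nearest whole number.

AUC = 2247 ng/mL·h

Trapezoidal AUC_0→4.5:
  [0→1]: (0.0+817.9)/2 × 1 = 408.95
  [1→1.5]: (817.9+724.7)/2 × 0.5 = 385.65
  [1.5→4.5]: (724.7+243.7)/2 × 3 = 1452.6
  Sum = 2247.2 ng/mL·h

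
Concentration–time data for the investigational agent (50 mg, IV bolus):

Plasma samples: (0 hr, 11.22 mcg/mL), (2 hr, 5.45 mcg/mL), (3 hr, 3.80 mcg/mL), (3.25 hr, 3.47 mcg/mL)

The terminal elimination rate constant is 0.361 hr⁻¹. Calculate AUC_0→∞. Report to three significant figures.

AUC = 31.8 mcg/mL·hr

Trapezoidal AUC_0→3.25:
  [0→2]: (11.22+5.45)/2 × 2 = 16.67
  [2→3]: (5.45+3.80)/2 × 1 = 4.625
  [3→3.25]: (3.80+3.47)/2 × 0.25 = 0.90875
  Sum = 22.20375 mcg/mL·hr
Extrapolated tail: C_last / k_e = 3.47 / 0.361 = 9.612
AUC_0→∞ = 22.20375 + 9.612 = 31.81575 mcg/mL·hr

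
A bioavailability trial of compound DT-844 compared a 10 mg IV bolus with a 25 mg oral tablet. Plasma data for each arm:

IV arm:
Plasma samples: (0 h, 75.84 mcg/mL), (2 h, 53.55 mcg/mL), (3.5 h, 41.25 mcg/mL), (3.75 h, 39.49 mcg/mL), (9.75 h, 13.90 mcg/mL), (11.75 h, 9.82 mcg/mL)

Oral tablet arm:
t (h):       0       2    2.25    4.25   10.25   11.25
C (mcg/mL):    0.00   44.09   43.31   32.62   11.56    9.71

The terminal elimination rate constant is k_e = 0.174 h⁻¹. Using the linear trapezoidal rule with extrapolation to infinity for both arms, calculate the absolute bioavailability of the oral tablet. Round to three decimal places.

Trapezoidal AUC_0→11.75 (IV):
  [0→2]: (75.84+53.55)/2 × 2 = 129.39
  [2→3.5]: (53.55+41.25)/2 × 1.5 = 71.1
  [3.5→3.75]: (41.25+39.49)/2 × 0.25 = 10.0925
  [3.75→9.75]: (39.49+13.90)/2 × 6 = 160.17
  [9.75→11.75]: (13.90+9.82)/2 × 2 = 23.72
  Sum = 394.4725 mcg/mL·h
IV tail: 9.82/0.174 = 56.437; AUC_iv,0→∞ = 394.4725 + 56.437 = 450.9095 mcg/mL·h
Trapezoidal AUC_0→11.25 (oral tablet):
  [0→2]: (0.00+44.09)/2 × 2 = 44.09
  [2→2.25]: (44.09+43.31)/2 × 0.25 = 10.925
  [2.25→4.25]: (43.31+32.62)/2 × 2 = 75.93
  [4.25→10.25]: (32.62+11.56)/2 × 6 = 132.54
  [10.25→11.25]: (11.56+9.71)/2 × 1 = 10.635
  Sum = 274.12 mcg/mL·h
oral tablet tail: 9.71/0.174 = 55.805; AUC_ev,0→∞ = 274.12 + 55.805 = 329.925 mcg/mL·h
F = (AUC_ev/D_ev)/(AUC_iv/D_iv) = (329.925/25)/(450.9095/10) = 13.197/45.09095 = 0.2927

F = 0.293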